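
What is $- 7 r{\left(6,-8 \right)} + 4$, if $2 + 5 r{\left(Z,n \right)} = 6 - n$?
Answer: $- \frac{64}{5} \approx -12.8$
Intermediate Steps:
$r{\left(Z,n \right)} = \frac{4}{5} - \frac{n}{5}$ ($r{\left(Z,n \right)} = - \frac{2}{5} + \frac{6 - n}{5} = - \frac{2}{5} - \left(- \frac{6}{5} + \frac{n}{5}\right) = \frac{4}{5} - \frac{n}{5}$)
$- 7 r{\left(6,-8 \right)} + 4 = - 7 \left(\frac{4}{5} - - \frac{8}{5}\right) + 4 = - 7 \left(\frac{4}{5} + \frac{8}{5}\right) + 4 = \left(-7\right) \frac{12}{5} + 4 = - \frac{84}{5} + 4 = - \frac{64}{5}$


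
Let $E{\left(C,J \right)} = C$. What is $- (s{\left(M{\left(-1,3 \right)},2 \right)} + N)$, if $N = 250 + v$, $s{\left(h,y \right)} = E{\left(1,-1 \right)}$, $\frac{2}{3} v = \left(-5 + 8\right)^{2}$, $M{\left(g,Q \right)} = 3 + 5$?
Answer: $- \frac{529}{2} \approx -264.5$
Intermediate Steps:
$M{\left(g,Q \right)} = 8$
$v = \frac{27}{2}$ ($v = \frac{3 \left(-5 + 8\right)^{2}}{2} = \frac{3 \cdot 3^{2}}{2} = \frac{3}{2} \cdot 9 = \frac{27}{2} \approx 13.5$)
$s{\left(h,y \right)} = 1$
$N = \frac{527}{2}$ ($N = 250 + \frac{27}{2} = \frac{527}{2} \approx 263.5$)
$- (s{\left(M{\left(-1,3 \right)},2 \right)} + N) = - (1 + \frac{527}{2}) = \left(-1\right) \frac{529}{2} = - \frac{529}{2}$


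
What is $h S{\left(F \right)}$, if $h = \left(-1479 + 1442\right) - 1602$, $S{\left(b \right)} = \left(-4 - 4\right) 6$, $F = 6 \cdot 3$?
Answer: $78672$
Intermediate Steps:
$F = 18$
$S{\left(b \right)} = -48$ ($S{\left(b \right)} = \left(-8\right) 6 = -48$)
$h = -1639$ ($h = -37 - 1602 = -1639$)
$h S{\left(F \right)} = \left(-1639\right) \left(-48\right) = 78672$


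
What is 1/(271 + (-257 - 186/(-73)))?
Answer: 73/1208 ≈ 0.060430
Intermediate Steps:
1/(271 + (-257 - 186/(-73))) = 1/(271 + (-257 - 186*(-1/73))) = 1/(271 + (-257 + 186/73)) = 1/(271 - 18575/73) = 1/(1208/73) = 73/1208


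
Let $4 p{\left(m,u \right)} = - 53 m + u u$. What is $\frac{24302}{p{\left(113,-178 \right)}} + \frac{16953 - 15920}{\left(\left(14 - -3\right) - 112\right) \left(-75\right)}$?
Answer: $\frac{47943329}{12205125} \approx 3.9281$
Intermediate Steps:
$p{\left(m,u \right)} = - \frac{53 m}{4} + \frac{u^{2}}{4}$ ($p{\left(m,u \right)} = \frac{- 53 m + u u}{4} = \frac{- 53 m + u^{2}}{4} = \frac{u^{2} - 53 m}{4} = - \frac{53 m}{4} + \frac{u^{2}}{4}$)
$\frac{24302}{p{\left(113,-178 \right)}} + \frac{16953 - 15920}{\left(\left(14 - -3\right) - 112\right) \left(-75\right)} = \frac{24302}{\left(- \frac{53}{4}\right) 113 + \frac{\left(-178\right)^{2}}{4}} + \frac{16953 - 15920}{\left(\left(14 - -3\right) - 112\right) \left(-75\right)} = \frac{24302}{- \frac{5989}{4} + \frac{1}{4} \cdot 31684} + \frac{16953 - 15920}{\left(\left(14 + 3\right) - 112\right) \left(-75\right)} = \frac{24302}{- \frac{5989}{4} + 7921} + \frac{1033}{\left(17 - 112\right) \left(-75\right)} = \frac{24302}{\frac{25695}{4}} + \frac{1033}{\left(-95\right) \left(-75\right)} = 24302 \cdot \frac{4}{25695} + \frac{1033}{7125} = \frac{97208}{25695} + 1033 \cdot \frac{1}{7125} = \frac{97208}{25695} + \frac{1033}{7125} = \frac{47943329}{12205125}$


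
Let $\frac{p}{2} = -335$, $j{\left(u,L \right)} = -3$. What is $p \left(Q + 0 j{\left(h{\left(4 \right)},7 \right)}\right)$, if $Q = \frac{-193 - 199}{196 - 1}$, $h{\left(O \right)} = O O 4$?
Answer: $\frac{52528}{39} \approx 1346.9$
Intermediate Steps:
$h{\left(O \right)} = 4 O^{2}$ ($h{\left(O \right)} = O^{2} \cdot 4 = 4 O^{2}$)
$Q = - \frac{392}{195} \approx -2.0103$
$p = -670$ ($p = 2 \left(-335\right) = -670$)
$p \left(Q + 0 j{\left(h{\left(4 \right)},7 \right)}\right) = - 670 \left(- \frac{392}{195} + 0 \left(-3\right)\right) = - 670 \left(- \frac{392}{195} + 0\right) = \left(-670\right) \left(- \frac{392}{195}\right) = \frac{52528}{39}$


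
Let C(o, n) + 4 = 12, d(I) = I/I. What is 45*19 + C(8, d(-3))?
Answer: 863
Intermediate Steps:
d(I) = 1
C(o, n) = 8 (C(o, n) = -4 + 12 = 8)
45*19 + C(8, d(-3)) = 45*19 + 8 = 855 + 8 = 863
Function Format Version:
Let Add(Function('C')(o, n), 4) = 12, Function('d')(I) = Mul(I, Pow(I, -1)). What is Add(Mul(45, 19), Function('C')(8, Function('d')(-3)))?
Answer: 863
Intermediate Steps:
Function('d')(I) = 1
Function('C')(o, n) = 8 (Function('C')(o, n) = Add(-4, 12) = 8)
Add(Mul(45, 19), Function('C')(8, Function('d')(-3))) = Add(Mul(45, 19), 8) = Add(855, 8) = 863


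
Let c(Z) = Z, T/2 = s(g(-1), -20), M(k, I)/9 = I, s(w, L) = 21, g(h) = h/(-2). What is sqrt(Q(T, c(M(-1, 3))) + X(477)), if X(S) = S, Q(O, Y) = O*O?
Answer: 3*sqrt(249) ≈ 47.339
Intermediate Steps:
g(h) = -h/2 (g(h) = h*(-1/2) = -h/2)
M(k, I) = 9*I
T = 42 (T = 2*21 = 42)
Q(O, Y) = O**2
sqrt(Q(T, c(M(-1, 3))) + X(477)) = sqrt(42**2 + 477) = sqrt(1764 + 477) = sqrt(2241) = 3*sqrt(249)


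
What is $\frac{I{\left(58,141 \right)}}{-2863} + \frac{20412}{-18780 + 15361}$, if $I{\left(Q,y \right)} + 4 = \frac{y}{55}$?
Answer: $- \frac{3213905479}{538372835} \approx -5.9697$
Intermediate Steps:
$I{\left(Q,y \right)} = -4 + \frac{y}{55}$
$\frac{I{\left(58,141 \right)}}{-2863} + \frac{20412}{-18780 + 15361} = \frac{-4 + \frac{1}{55} \cdot 141}{-2863} + \frac{20412}{-18780 + 15361} = \left(-4 + \frac{141}{55}\right) \left(- \frac{1}{2863}\right) + \frac{20412}{-3419} = \left(- \frac{79}{55}\right) \left(- \frac{1}{2863}\right) + 20412 \left(- \frac{1}{3419}\right) = \frac{79}{157465} - \frac{20412}{3419} = - \frac{3213905479}{538372835}$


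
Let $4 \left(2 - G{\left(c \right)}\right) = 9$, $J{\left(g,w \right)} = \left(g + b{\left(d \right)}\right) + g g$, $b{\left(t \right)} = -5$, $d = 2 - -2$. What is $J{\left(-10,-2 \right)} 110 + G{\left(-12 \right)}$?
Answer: $\frac{37399}{4} \approx 9349.8$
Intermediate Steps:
$d = 4$ ($d = 2 + 2 = 4$)
$J{\left(g,w \right)} = -5 + g + g^{2}$ ($J{\left(g,w \right)} = \left(g - 5\right) + g g = \left(-5 + g\right) + g^{2} = -5 + g + g^{2}$)
$G{\left(c \right)} = - \frac{1}{4}$ ($G{\left(c \right)} = 2 - \frac{9}{4} = - \frac{1}{4}$)
$J{\left(-10,-2 \right)} 110 + G{\left(-12 \right)} = \left(-5 - 10 + \left(-10\right)^{2}\right) 110 - \frac{1}{4} = \left(-5 - 10 + 100\right) 110 - \frac{1}{4} = 85 \cdot 110 - \frac{1}{4} = 9350 - \frac{1}{4} = \frac{37399}{4}$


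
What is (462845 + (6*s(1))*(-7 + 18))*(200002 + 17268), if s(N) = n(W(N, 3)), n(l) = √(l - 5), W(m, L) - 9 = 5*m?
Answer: 100605352610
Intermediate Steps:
W(m, L) = 9 + 5*m
n(l) = √(-5 + l)
s(N) = √(4 + 5*N) (s(N) = √(-5 + (9 + 5*N)) = √(4 + 5*N))
(462845 + (6*s(1))*(-7 + 18))*(200002 + 17268) = (462845 + (6*√(4 + 5*1))*(-7 + 18))*(200002 + 17268) = (462845 + (6*√(4 + 5))*11)*217270 = (462845 + (6*√9)*11)*217270 = (462845 + (6*3)*11)*217270 = (462845 + 18*11)*217270 = (462845 + 198)*217270 = 463043*217270 = 100605352610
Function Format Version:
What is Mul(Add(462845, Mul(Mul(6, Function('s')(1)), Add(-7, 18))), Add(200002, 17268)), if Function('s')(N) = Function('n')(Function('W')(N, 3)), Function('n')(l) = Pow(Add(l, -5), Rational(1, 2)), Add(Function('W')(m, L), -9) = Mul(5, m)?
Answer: 100605352610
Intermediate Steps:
Function('W')(m, L) = Add(9, Mul(5, m))
Function('n')(l) = Pow(Add(-5, l), Rational(1, 2))
Function('s')(N) = Pow(Add(4, Mul(5, N)), Rational(1, 2)) (Function('s')(N) = Pow(Add(-5, Add(9, Mul(5, N))), Rational(1, 2)) = Pow(Add(4, Mul(5, N)), Rational(1, 2)))
Mul(Add(462845, Mul(Mul(6, Function('s')(1)), Add(-7, 18))), Add(200002, 17268)) = Mul(Add(462845, Mul(Mul(6, Pow(Add(4, Mul(5, 1)), Rational(1, 2))), Add(-7, 18))), Add(200002, 17268)) = Mul(Add(462845, Mul(Mul(6, Pow(Add(4, 5), Rational(1, 2))), 11)), 217270) = Mul(Add(462845, Mul(Mul(6, Pow(9, Rational(1, 2))), 11)), 217270) = Mul(Add(462845, Mul(Mul(6, 3), 11)), 217270) = Mul(Add(462845, Mul(18, 11)), 217270) = Mul(Add(462845, 198), 217270) = Mul(463043, 217270) = 100605352610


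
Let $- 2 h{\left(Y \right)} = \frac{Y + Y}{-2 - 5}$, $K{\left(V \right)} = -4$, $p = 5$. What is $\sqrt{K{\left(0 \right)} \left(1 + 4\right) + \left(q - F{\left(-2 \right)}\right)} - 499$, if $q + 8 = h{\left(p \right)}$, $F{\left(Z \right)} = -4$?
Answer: $-499 + \frac{i \sqrt{1141}}{7} \approx -499.0 + 4.8255 i$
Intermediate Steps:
$h{\left(Y \right)} = \frac{Y}{7}$ ($h{\left(Y \right)} = - \frac{\left(Y + Y\right) \frac{1}{-2 - 5}}{2} = - \frac{2 Y \frac{1}{-7}}{2} = - \frac{2 Y \left(- \frac{1}{7}\right)}{2} = - \frac{\left(- \frac{2}{7}\right) Y}{2} = \frac{Y}{7}$)
$q = - \frac{51}{7}$ ($q = -8 + \frac{1}{7} \cdot 5 = -8 + \frac{5}{7} = - \frac{51}{7} \approx -7.2857$)
$\sqrt{K{\left(0 \right)} \left(1 + 4\right) + \left(q - F{\left(-2 \right)}\right)} - 499 = \sqrt{- 4 \left(1 + 4\right) - \frac{23}{7}} - 499 = \sqrt{\left(-4\right) 5 + \left(- \frac{51}{7} + 4\right)} - 499 = \sqrt{-20 - \frac{23}{7}} - 499 = \sqrt{- \frac{163}{7}} - 499 = \frac{i \sqrt{1141}}{7} - 499 = -499 + \frac{i \sqrt{1141}}{7}$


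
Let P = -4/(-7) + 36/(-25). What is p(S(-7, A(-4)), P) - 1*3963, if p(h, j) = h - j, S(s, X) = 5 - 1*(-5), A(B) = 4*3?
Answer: -691623/175 ≈ -3952.1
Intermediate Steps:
A(B) = 12
S(s, X) = 10 (S(s, X) = 5 + 5 = 10)
P = -152/175 (P = -4*(-⅐) + 36*(-1/25) = 4/7 - 36/25 = -152/175 ≈ -0.86857)
p(S(-7, A(-4)), P) - 1*3963 = (10 - 1*(-152/175)) - 1*3963 = (10 + 152/175) - 3963 = 1902/175 - 3963 = -691623/175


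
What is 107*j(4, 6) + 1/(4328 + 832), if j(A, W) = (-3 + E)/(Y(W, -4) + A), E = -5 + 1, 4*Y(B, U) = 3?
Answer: -15459341/98040 ≈ -157.68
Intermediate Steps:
Y(B, U) = 3/4 (Y(B, U) = (1/4)*3 = 3/4)
E = -4
j(A, W) = -7/(3/4 + A) (j(A, W) = (-3 - 4)/(3/4 + A) = -7/(3/4 + A))
107*j(4, 6) + 1/(4328 + 832) = 107*(-28/(3 + 4*4)) + 1/(4328 + 832) = 107*(-28/(3 + 16)) + 1/5160 = 107*(-28/19) + 1/5160 = -2996/19 + 1/5160 = -15459341/98040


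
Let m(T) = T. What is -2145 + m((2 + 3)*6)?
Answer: -2115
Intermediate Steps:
-2145 + m((2 + 3)*6) = -2145 + (2 + 3)*6 = -2145 + 5*6 = -2145 + 30 = -2115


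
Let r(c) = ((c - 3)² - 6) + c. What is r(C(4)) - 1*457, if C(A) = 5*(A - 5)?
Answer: -404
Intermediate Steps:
C(A) = -25 + 5*A (C(A) = 5*(-5 + A) = -25 + 5*A)
r(c) = -6 + c + (-3 + c)² (r(c) = ((-3 + c)² - 6) + c = (-6 + (-3 + c)²) + c = -6 + c + (-3 + c)²)
r(C(4)) - 1*457 = (-6 + (-25 + 5*4) + (-3 + (-25 + 5*4))²) - 1*457 = (-6 + (-25 + 20) + (-3 + (-25 + 20))²) - 457 = (-6 - 5 + (-3 - 5)²) - 457 = (-6 - 5 + (-8)²) - 457 = (-6 - 5 + 64) - 457 = 53 - 457 = -404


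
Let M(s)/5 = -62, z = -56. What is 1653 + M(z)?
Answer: 1343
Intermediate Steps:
M(s) = -310 (M(s) = 5*(-62) = -310)
1653 + M(z) = 1653 - 310 = 1343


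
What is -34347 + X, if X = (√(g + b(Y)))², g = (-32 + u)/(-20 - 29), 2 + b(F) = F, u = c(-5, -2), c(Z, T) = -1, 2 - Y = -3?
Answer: -1682823/49 ≈ -34343.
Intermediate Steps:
Y = 5 (Y = 2 - 1*(-3) = 2 + 3 = 5)
u = -1
b(F) = -2 + F
g = 33/49 (g = (-32 - 1)/(-20 - 29) = -33/(-49) = -33*(-1/49) = 33/49 ≈ 0.67347)
X = 180/49 (X = (√(33/49 + (-2 + 5)))² = (√(33/49 + 3))² = (√(180/49))² = (6*√5/7)² = 180/49 ≈ 3.6735)
-34347 + X = -34347 + 180/49 = -1682823/49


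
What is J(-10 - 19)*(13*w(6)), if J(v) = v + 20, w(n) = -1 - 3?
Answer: 468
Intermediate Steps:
w(n) = -4
J(v) = 20 + v
J(-10 - 19)*(13*w(6)) = (20 + (-10 - 19))*(13*(-4)) = (20 - 29)*(-52) = -9*(-52) = 468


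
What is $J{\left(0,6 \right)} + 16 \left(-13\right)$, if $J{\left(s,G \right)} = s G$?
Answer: $-208$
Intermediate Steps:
$J{\left(s,G \right)} = G s$
$J{\left(0,6 \right)} + 16 \left(-13\right) = 6 \cdot 0 + 16 \left(-13\right) = 0 - 208 = -208$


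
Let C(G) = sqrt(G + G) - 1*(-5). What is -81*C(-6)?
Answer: -405 - 162*I*sqrt(3) ≈ -405.0 - 280.59*I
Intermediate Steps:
C(G) = 5 + sqrt(2)*sqrt(G) (C(G) = sqrt(2*G) + 5 = sqrt(2)*sqrt(G) + 5 = 5 + sqrt(2)*sqrt(G))
-81*C(-6) = -81*(5 + sqrt(2)*sqrt(-6)) = -81*(5 + sqrt(2)*(I*sqrt(6))) = -81*(5 + 2*I*sqrt(3)) = -405 - 162*I*sqrt(3)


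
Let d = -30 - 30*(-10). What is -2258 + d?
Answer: -1988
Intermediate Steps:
d = 270 (d = -30 + 300 = 270)
-2258 + d = -2258 + 270 = -1988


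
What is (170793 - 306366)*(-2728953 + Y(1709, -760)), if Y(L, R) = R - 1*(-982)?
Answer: 369942247863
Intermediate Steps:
Y(L, R) = 982 + R (Y(L, R) = R + 982 = 982 + R)
(170793 - 306366)*(-2728953 + Y(1709, -760)) = (170793 - 306366)*(-2728953 + (982 - 760)) = -135573*(-2728953 + 222) = -135573*(-2728731) = 369942247863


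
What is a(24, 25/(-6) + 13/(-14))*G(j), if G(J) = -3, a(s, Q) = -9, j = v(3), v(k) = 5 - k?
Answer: 27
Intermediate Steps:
j = 2 (j = 5 - 1*3 = 5 - 3 = 2)
a(24, 25/(-6) + 13/(-14))*G(j) = -9*(-3) = 27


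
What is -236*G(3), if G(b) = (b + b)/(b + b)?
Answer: -236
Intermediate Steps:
G(b) = 1 (G(b) = (2*b)/((2*b)) = (2*b)*(1/(2*b)) = 1)
-236*G(3) = -236*1 = -236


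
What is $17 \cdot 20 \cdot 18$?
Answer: $6120$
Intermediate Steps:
$17 \cdot 20 \cdot 18 = 340 \cdot 18 = 6120$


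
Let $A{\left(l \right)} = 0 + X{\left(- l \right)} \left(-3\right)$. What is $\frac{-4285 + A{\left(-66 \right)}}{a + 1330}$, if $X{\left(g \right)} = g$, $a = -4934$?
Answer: $\frac{4483}{3604} \approx 1.2439$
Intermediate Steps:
$A{\left(l \right)} = 3 l$ ($A{\left(l \right)} = 0 + - l \left(-3\right) = 0 + 3 l = 3 l$)
$\frac{-4285 + A{\left(-66 \right)}}{a + 1330} = \frac{-4285 + 3 \left(-66\right)}{-4934 + 1330} = \frac{-4285 - 198}{-3604} = \left(-4483\right) \left(- \frac{1}{3604}\right) = \frac{4483}{3604}$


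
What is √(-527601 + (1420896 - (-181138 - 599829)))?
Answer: √1674262 ≈ 1293.9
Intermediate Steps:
√(-527601 + (1420896 - (-181138 - 599829))) = √(-527601 + (1420896 - 1*(-780967))) = √(-527601 + (1420896 + 780967)) = √(-527601 + 2201863) = √1674262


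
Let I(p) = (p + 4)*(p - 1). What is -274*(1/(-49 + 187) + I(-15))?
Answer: -3327593/69 ≈ -48226.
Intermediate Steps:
I(p) = (-1 + p)*(4 + p) (I(p) = (4 + p)*(-1 + p) = (-1 + p)*(4 + p))
-274*(1/(-49 + 187) + I(-15)) = -274*(1/(-49 + 187) + (-4 + (-15)**2 + 3*(-15))) = -274*(1/138 + (-4 + 225 - 45)) = -274*(1/138 + 176) = -274*24289/138 = -3327593/69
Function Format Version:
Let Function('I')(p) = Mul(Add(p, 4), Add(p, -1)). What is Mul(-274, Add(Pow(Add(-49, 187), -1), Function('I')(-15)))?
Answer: Rational(-3327593, 69) ≈ -48226.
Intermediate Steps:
Function('I')(p) = Mul(Add(-1, p), Add(4, p)) (Function('I')(p) = Mul(Add(4, p), Add(-1, p)) = Mul(Add(-1, p), Add(4, p)))
Mul(-274, Add(Pow(Add(-49, 187), -1), Function('I')(-15))) = Mul(-274, Add(Pow(Add(-49, 187), -1), Add(-4, Pow(-15, 2), Mul(3, -15)))) = Mul(-274, Add(Pow(138, -1), Add(-4, 225, -45))) = Mul(-274, Add(Rational(1, 138), 176)) = Mul(-274, Rational(24289, 138)) = Rational(-3327593, 69)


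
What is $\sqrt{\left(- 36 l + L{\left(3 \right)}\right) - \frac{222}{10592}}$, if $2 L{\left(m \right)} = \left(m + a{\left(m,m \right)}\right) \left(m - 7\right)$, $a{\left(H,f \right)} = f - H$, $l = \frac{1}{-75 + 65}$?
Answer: $\frac{3 i \sqrt{11788565}}{6620} \approx 1.5559 i$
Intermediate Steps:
$l = - \frac{1}{10}$ ($l = \frac{1}{-10} = - \frac{1}{10} \approx -0.1$)
$L{\left(m \right)} = \frac{m \left(-7 + m\right)}{2}$ ($L{\left(m \right)} = \frac{\left(m + \left(m - m\right)\right) \left(m - 7\right)}{2} = \frac{\left(m + 0\right) \left(-7 + m\right)}{2} = \frac{m \left(-7 + m\right)}{2}$)
$\sqrt{\left(- 36 l + L{\left(3 \right)}\right) - \frac{222}{10592}} = \sqrt{\left(\left(-36\right) \left(- \frac{1}{10}\right) + \frac{1}{2} \cdot 3 \left(-7 + 3\right)\right) - \frac{222}{10592}} = \sqrt{\left(\frac{18}{5} + \frac{1}{2} \cdot 3 \left(-4\right)\right) - \frac{111}{5296}} = \sqrt{\left(\frac{18}{5} - 6\right) - \frac{111}{5296}} = \sqrt{- \frac{12}{5} - \frac{111}{5296}} = \sqrt{- \frac{64107}{26480}} = \frac{3 i \sqrt{11788565}}{6620}$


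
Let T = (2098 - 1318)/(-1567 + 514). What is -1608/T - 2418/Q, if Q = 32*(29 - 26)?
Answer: 171649/80 ≈ 2145.6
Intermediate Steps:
T = -20/27 (T = 780/(-1053) = 780*(-1/1053) = -20/27 ≈ -0.74074)
Q = 96 (Q = 32*3 = 96)
-1608/T - 2418/Q = -1608/(-20/27) - 2418/96 = -1608*(-27/20) - 2418*1/96 = 10854/5 - 403/16 = 171649/80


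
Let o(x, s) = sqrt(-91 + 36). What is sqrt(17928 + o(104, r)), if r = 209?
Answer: sqrt(17928 + I*sqrt(55)) ≈ 133.9 + 0.028*I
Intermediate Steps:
o(x, s) = I*sqrt(55) (o(x, s) = sqrt(-55) = I*sqrt(55))
sqrt(17928 + o(104, r)) = sqrt(17928 + I*sqrt(55))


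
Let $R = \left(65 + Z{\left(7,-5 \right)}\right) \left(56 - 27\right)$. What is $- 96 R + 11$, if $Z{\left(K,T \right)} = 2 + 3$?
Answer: $-194869$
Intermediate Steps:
$Z{\left(K,T \right)} = 5$
$R = 2030$ ($R = \left(65 + 5\right) \left(56 - 27\right) = 70 \cdot 29 = 2030$)
$- 96 R + 11 = \left(-96\right) 2030 + 11 = -194880 + 11 = -194869$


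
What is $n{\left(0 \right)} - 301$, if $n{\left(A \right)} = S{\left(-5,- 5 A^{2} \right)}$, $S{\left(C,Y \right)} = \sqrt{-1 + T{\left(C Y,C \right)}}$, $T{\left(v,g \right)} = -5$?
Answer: $-301 + i \sqrt{6} \approx -301.0 + 2.4495 i$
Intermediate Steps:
$S{\left(C,Y \right)} = i \sqrt{6}$ ($S{\left(C,Y \right)} = \sqrt{-1 - 5} = \sqrt{-6} = i \sqrt{6}$)
$n{\left(A \right)} = i \sqrt{6}$
$n{\left(0 \right)} - 301 = i \sqrt{6} - 301 = -301 + i \sqrt{6}$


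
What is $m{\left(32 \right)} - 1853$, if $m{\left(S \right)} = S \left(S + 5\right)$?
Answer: $-669$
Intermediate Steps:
$m{\left(S \right)} = S \left(5 + S\right)$
$m{\left(32 \right)} - 1853 = 32 \left(5 + 32\right) - 1853 = 32 \cdot 37 - 1853 = 1184 - 1853 = -669$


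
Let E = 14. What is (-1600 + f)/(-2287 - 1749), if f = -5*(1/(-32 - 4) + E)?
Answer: 60115/145296 ≈ 0.41374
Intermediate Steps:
f = -2515/36 (f = -5*(1/(-32 - 4) + 14) = -5*(1/(-36) + 14) = -5*(-1/36 + 14) = -5*503/36 = -2515/36 ≈ -69.861)
(-1600 + f)/(-2287 - 1749) = (-1600 - 2515/36)/(-2287 - 1749) = -60115/36/(-4036) = -60115/36*(-1/4036) = 60115/145296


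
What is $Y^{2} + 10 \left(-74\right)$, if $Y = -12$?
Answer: $-596$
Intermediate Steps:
$Y^{2} + 10 \left(-74\right) = \left(-12\right)^{2} + 10 \left(-74\right) = 144 - 740 = -596$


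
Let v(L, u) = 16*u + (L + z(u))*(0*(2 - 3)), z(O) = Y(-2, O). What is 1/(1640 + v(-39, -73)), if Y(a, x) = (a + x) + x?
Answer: 1/472 ≈ 0.0021186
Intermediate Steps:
Y(a, x) = a + 2*x
z(O) = -2 + 2*O
v(L, u) = 16*u (v(L, u) = 16*u + (L + (-2 + 2*u))*(0*(2 - 3)) = 16*u + (-2 + L + 2*u)*(0*(-1)) = 16*u + (-2 + L + 2*u)*0 = 16*u + 0 = 16*u)
1/(1640 + v(-39, -73)) = 1/(1640 + 16*(-73)) = 1/(1640 - 1168) = 1/472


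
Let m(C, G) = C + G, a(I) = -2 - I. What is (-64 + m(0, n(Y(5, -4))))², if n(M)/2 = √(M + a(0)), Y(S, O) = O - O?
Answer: 4088 - 256*I*√2 ≈ 4088.0 - 362.04*I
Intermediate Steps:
Y(S, O) = 0
n(M) = 2*√(-2 + M) (n(M) = 2*√(M + (-2 - 1*0)) = 2*√(M + (-2 + 0)) = 2*√(M - 2) = 2*√(-2 + M))
(-64 + m(0, n(Y(5, -4))))² = (-64 + (0 + 2*√(-2 + 0)))² = (-64 + (0 + 2*√(-2)))² = (-64 + (0 + 2*(I*√2)))² = (-64 + (0 + 2*I*√2))² = (-64 + 2*I*√2)²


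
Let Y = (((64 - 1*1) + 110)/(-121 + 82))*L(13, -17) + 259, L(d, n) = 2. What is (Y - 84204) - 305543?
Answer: -15190378/39 ≈ -3.8950e+5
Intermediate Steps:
Y = 9755/39 (Y = (((64 - 1*1) + 110)/(-121 + 82))*2 + 259 = (((64 - 1) + 110)/(-39))*2 + 259 = ((63 + 110)*(-1/39))*2 + 259 = (173*(-1/39))*2 + 259 = -173/39*2 + 259 = -346/39 + 259 = 9755/39 ≈ 250.13)
(Y - 84204) - 305543 = (9755/39 - 84204) - 305543 = -3274201/39 - 305543 = -15190378/39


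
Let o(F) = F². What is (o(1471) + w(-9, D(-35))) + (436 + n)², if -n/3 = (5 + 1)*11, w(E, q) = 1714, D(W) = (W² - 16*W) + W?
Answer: 2222199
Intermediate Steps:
D(W) = W² - 15*W
n = -198 (n = -3*(5 + 1)*11 = -18*11 = -3*66 = -198)
(o(1471) + w(-9, D(-35))) + (436 + n)² = (1471² + 1714) + (436 - 198)² = (2163841 + 1714) + 238² = 2165555 + 56644 = 2222199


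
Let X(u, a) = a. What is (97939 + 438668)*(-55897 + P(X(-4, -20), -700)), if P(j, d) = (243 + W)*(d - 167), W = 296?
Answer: -280758148470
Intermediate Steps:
P(j, d) = -90013 + 539*d (P(j, d) = (243 + 296)*(d - 167) = 539*(-167 + d) = -90013 + 539*d)
(97939 + 438668)*(-55897 + P(X(-4, -20), -700)) = (97939 + 438668)*(-55897 + (-90013 + 539*(-700))) = 536607*(-55897 + (-90013 - 377300)) = 536607*(-55897 - 467313) = 536607*(-523210) = -280758148470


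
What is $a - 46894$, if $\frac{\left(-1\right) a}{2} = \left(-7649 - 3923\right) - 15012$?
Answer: $6274$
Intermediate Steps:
$a = 53168$ ($a = - 2 \left(\left(-7649 - 3923\right) - 15012\right) = - 2 \left(-11572 - 15012\right) = \left(-2\right) \left(-26584\right) = 53168$)
$a - 46894 = 53168 - 46894 = 6274$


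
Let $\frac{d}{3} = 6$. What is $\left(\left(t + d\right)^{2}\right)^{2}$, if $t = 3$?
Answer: $194481$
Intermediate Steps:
$d = 18$ ($d = 3 \cdot 6 = 18$)
$\left(\left(t + d\right)^{2}\right)^{2} = \left(\left(3 + 18\right)^{2}\right)^{2} = \left(21^{2}\right)^{2} = 441^{2} = 194481$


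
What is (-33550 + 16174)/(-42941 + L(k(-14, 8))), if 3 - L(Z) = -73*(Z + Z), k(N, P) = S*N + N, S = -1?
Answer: 8688/21469 ≈ 0.40468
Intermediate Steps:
k(N, P) = 0 (k(N, P) = -N + N = 0)
L(Z) = 3 + 146*Z (L(Z) = 3 - (-73)*(Z + Z) = 3 - (-73)*2*Z = 3 - (-146)*Z = 3 + 146*Z)
(-33550 + 16174)/(-42941 + L(k(-14, 8))) = (-33550 + 16174)/(-42941 + (3 + 146*0)) = -17376/(-42941 + (3 + 0)) = -17376/(-42941 + 3) = -17376/(-42938) = -17376*(-1/42938) = 8688/21469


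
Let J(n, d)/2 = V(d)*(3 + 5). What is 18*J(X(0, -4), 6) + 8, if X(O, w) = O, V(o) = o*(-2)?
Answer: -3448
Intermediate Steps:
V(o) = -2*o
J(n, d) = -32*d (J(n, d) = 2*((-2*d)*(3 + 5)) = 2*(-2*d*8) = 2*(-16*d) = -32*d)
18*J(X(0, -4), 6) + 8 = 18*(-32*6) + 8 = 18*(-192) + 8 = -3456 + 8 = -3448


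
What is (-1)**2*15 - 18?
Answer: -3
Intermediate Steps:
(-1)**2*15 - 18 = 1*15 - 18 = 15 - 18 = -3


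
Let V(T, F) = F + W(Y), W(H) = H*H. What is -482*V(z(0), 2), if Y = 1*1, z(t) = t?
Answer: -1446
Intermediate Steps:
Y = 1
W(H) = H**2
V(T, F) = 1 + F (V(T, F) = F + 1**2 = F + 1 = 1 + F)
-482*V(z(0), 2) = -482*(1 + 2) = -482*3 = -1446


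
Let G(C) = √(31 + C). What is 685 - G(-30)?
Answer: 684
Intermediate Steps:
685 - G(-30) = 685 - √(31 - 30) = 685 - √1 = 685 - 1*1 = 685 - 1 = 684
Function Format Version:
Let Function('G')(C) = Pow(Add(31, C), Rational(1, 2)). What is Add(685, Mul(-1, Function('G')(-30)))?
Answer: 684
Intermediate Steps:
Add(685, Mul(-1, Function('G')(-30))) = Add(685, Mul(-1, Pow(Add(31, -30), Rational(1, 2)))) = Add(685, Mul(-1, Pow(1, Rational(1, 2)))) = Add(685, Mul(-1, 1)) = Add(685, -1) = 684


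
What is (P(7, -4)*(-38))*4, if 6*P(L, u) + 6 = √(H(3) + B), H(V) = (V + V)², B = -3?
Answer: 152 - 76*√33/3 ≈ 6.4711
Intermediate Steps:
H(V) = 4*V² (H(V) = (2*V)² = 4*V²)
P(L, u) = -1 + √33/6 (P(L, u) = -1 + √(4*3² - 3)/6 = -1 + √(4*9 - 3)/6 = -1 + √(36 - 3)/6 = -1 + √33/6)
(P(7, -4)*(-38))*4 = ((-1 + √33/6)*(-38))*4 = (38 - 19*√33/3)*4 = 152 - 76*√33/3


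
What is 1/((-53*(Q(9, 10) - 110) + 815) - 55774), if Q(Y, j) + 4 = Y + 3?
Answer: -1/49553 ≈ -2.0180e-5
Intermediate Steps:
Q(Y, j) = -1 + Y (Q(Y, j) = -4 + (Y + 3) = -4 + (3 + Y) = -1 + Y)
1/((-53*(Q(9, 10) - 110) + 815) - 55774) = 1/((-53*((-1 + 9) - 110) + 815) - 55774) = 1/((-53*(8 - 110) + 815) - 55774) = 1/((-53*(-102) + 815) - 55774) = 1/((5406 + 815) - 55774) = 1/(6221 - 55774) = 1/(-49553) = -1/49553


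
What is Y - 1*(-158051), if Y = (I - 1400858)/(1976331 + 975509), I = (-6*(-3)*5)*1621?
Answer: 58317501109/368980 ≈ 1.5805e+5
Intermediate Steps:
I = 145890 (I = (18*5)*1621 = 90*1621 = 145890)
Y = -156871/368980 (Y = (145890 - 1400858)/(1976331 + 975509) = -1254968/2951840 = -1254968*1/2951840 = -156871/368980 ≈ -0.42515)
Y - 1*(-158051) = -156871/368980 - 1*(-158051) = -156871/368980 + 158051 = 58317501109/368980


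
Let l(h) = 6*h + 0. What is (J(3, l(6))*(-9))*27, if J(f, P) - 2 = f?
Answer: -1215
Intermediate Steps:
l(h) = 6*h
J(f, P) = 2 + f
(J(3, l(6))*(-9))*27 = ((2 + 3)*(-9))*27 = (5*(-9))*27 = -45*27 = -1215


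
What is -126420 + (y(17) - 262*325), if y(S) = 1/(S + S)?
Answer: -7193379/34 ≈ -2.1157e+5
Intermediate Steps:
y(S) = 1/(2*S)
-126420 + (y(17) - 262*325) = -126420 + ((½)/17 - 262*325) = -126420 + ((½)*(1/17) - 85150) = -126420 + (1/34 - 85150) = -126420 - 2895099/34 = -7193379/34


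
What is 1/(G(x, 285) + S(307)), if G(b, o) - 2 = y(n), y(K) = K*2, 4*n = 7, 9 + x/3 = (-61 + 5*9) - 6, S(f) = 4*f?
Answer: 2/2467 ≈ 0.00081070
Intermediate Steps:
x = -93 (x = -27 + 3*((-61 + 5*9) - 6) = -27 + 3*((-61 + 45) - 6) = -27 + 3*(-16 - 6) = -27 + 3*(-22) = -27 - 66 = -93)
n = 7/4 (n = (1/4)*7 = 7/4 ≈ 1.7500)
y(K) = 2*K
G(b, o) = 11/2 (G(b, o) = 2 + 2*(7/4) = 2 + 7/2 = 11/2)
1/(G(x, 285) + S(307)) = 1/(11/2 + 4*307) = 1/(11/2 + 1228) = 1/(2467/2) = 2/2467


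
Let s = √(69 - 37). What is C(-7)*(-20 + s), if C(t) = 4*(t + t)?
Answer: 1120 - 224*√2 ≈ 803.22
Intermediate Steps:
C(t) = 8*t (C(t) = 4*(2*t) = 8*t)
s = 4*√2 (s = √32 = 4*√2 ≈ 5.6569)
C(-7)*(-20 + s) = (8*(-7))*(-20 + 4*√2) = -56*(-20 + 4*√2) = 1120 - 224*√2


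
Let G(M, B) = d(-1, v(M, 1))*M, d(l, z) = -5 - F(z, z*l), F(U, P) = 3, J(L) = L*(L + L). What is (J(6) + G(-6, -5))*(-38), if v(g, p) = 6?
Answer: -4560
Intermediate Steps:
J(L) = 2*L² (J(L) = L*(2*L) = 2*L²)
d(l, z) = -8 (d(l, z) = -5 - 1*3 = -5 - 3 = -8)
G(M, B) = -8*M
(J(6) + G(-6, -5))*(-38) = (2*6² - 8*(-6))*(-38) = (2*36 + 48)*(-38) = (72 + 48)*(-38) = 120*(-38) = -4560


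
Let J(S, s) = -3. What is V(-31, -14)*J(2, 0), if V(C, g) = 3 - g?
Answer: -51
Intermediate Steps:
V(-31, -14)*J(2, 0) = (3 - 1*(-14))*(-3) = (3 + 14)*(-3) = 17*(-3) = -51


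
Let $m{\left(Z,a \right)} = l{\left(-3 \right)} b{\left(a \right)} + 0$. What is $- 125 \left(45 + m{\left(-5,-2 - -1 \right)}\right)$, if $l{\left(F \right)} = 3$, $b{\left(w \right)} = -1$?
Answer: $-5250$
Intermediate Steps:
$m{\left(Z,a \right)} = -3$ ($m{\left(Z,a \right)} = 3 \left(-1\right) + 0 = -3 + 0 = -3$)
$- 125 \left(45 + m{\left(-5,-2 - -1 \right)}\right) = - 125 \left(45 - 3\right) = \left(-125\right) 42 = -5250$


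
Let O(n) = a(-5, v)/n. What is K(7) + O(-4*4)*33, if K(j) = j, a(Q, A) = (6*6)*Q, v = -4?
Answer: 1513/4 ≈ 378.25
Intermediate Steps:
a(Q, A) = 36*Q
O(n) = -180/n (O(n) = (36*(-5))/n = -180/n)
K(7) + O(-4*4)*33 = 7 - 180/((-4*4))*33 = 7 - 180/(-16)*33 = 7 - 180*(-1/16)*33 = 7 + (45/4)*33 = 7 + 1485/4 = 1513/4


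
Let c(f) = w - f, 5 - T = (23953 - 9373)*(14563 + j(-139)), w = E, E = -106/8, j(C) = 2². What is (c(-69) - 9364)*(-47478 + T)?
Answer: 7909567520589/4 ≈ 1.9774e+12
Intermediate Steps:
j(C) = 4
E = -53/4 (E = -106*⅛ = -53/4 ≈ -13.250)
w = -53/4 ≈ -13.250
T = -212386855 (T = 5 - (23953 - 9373)*(14563 + 4) = 5 - 14580*14567 = 5 - 1*212386860 = 5 - 212386860 = -212386855)
c(f) = -53/4 - f
(c(-69) - 9364)*(-47478 + T) = ((-53/4 - 1*(-69)) - 9364)*(-47478 - 212386855) = ((-53/4 + 69) - 9364)*(-212434333) = (223/4 - 9364)*(-212434333) = -37233/4*(-212434333) = 7909567520589/4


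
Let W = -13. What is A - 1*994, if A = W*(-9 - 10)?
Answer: -747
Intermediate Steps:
A = 247 (A = -13*(-9 - 10) = -13*(-19) = 247)
A - 1*994 = 247 - 1*994 = 247 - 994 = -747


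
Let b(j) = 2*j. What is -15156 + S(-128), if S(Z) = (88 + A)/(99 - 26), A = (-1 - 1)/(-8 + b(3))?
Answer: -1106299/73 ≈ -15155.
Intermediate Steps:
A = 1 (A = (-1 - 1)/(-8 + 2*3) = -2/(-8 + 6) = -2/(-2) = -2*(-½) = 1)
S(Z) = 89/73 (S(Z) = (88 + 1)/(99 - 26) = 89/73)
-15156 + S(-128) = -15156 + 89/73 = -1106299/73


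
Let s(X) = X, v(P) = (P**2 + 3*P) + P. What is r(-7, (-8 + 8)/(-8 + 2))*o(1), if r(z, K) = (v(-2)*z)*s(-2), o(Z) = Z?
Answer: -56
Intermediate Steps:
v(P) = P**2 + 4*P
r(z, K) = 8*z (r(z, K) = ((-2*(4 - 2))*z)*(-2) = ((-2*2)*z)*(-2) = -4*z*(-2) = 8*z)
r(-7, (-8 + 8)/(-8 + 2))*o(1) = (8*(-7))*1 = -56*1 = -56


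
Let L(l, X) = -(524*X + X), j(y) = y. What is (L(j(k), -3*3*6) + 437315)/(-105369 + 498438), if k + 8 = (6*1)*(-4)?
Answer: 465665/393069 ≈ 1.1847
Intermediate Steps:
k = -32 (k = -8 + (6*1)*(-4) = -8 + 6*(-4) = -8 - 24 = -32)
L(l, X) = -525*X
(L(j(k), -3*3*6) + 437315)/(-105369 + 498438) = (-525*(-3*3)*6 + 437315)/(-105369 + 498438) = (-(-4725)*6 + 437315)/393069 = (-525*(-54) + 437315)*(1/393069) = (28350 + 437315)*(1/393069) = 465665*(1/393069) = 465665/393069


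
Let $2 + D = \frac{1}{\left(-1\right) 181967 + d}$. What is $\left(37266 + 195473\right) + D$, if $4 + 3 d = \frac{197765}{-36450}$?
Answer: $\frac{926220413995341}{3979687003} \approx 2.3274 \cdot 10^{5}$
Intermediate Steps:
$d = - \frac{68713}{21870}$ ($d = - \frac{4}{3} + \frac{197765 \frac{1}{-36450}}{3} = - \frac{4}{3} + \frac{197765 \left(- \frac{1}{36450}\right)}{3} = - \frac{4}{3} + \frac{1}{3} \left(- \frac{39553}{7290}\right) = - \frac{4}{3} - \frac{39553}{21870} = - \frac{68713}{21870} \approx -3.1419$)
$D = - \frac{7959395876}{3979687003}$ ($D = -2 + \frac{1}{\left(-1\right) 181967 - \frac{68713}{21870}} = -2 + \frac{1}{-181967 - \frac{68713}{21870}} = -2 + \frac{1}{- \frac{3979687003}{21870}} = -2 - \frac{21870}{3979687003} = - \frac{7959395876}{3979687003} \approx -2.0$)
$\left(37266 + 195473\right) + D = \left(37266 + 195473\right) - \frac{7959395876}{3979687003} = 232739 - \frac{7959395876}{3979687003} = \frac{926220413995341}{3979687003}$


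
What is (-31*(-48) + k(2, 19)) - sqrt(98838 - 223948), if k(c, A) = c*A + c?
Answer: 1528 - I*sqrt(125110) ≈ 1528.0 - 353.71*I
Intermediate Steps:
k(c, A) = c + A*c (k(c, A) = A*c + c = c + A*c)
(-31*(-48) + k(2, 19)) - sqrt(98838 - 223948) = (-31*(-48) + 2*(1 + 19)) - sqrt(98838 - 223948) = (1488 + 2*20) - sqrt(-125110) = (1488 + 40) - I*sqrt(125110) = 1528 - I*sqrt(125110)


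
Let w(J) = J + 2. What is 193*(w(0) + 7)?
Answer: 1737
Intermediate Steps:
w(J) = 2 + J
193*(w(0) + 7) = 193*((2 + 0) + 7) = 193*(2 + 7) = 193*9 = 1737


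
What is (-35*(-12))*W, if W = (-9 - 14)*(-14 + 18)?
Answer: -38640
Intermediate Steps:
W = -92 (W = -23*4 = -92)
(-35*(-12))*W = -35*(-12)*(-92) = 420*(-92) = -38640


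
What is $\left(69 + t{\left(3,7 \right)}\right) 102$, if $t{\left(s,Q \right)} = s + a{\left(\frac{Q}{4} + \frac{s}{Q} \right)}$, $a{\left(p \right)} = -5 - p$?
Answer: $\frac{92565}{14} \approx 6611.8$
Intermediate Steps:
$t{\left(s,Q \right)} = -5 + s - \frac{Q}{4} - \frac{s}{Q}$ ($t{\left(s,Q \right)} = s - \left(5 + \frac{Q}{4} + \frac{s}{Q}\right) = -5 + s - \frac{Q}{4} - \frac{s}{Q}$)
$\left(69 + t{\left(3,7 \right)}\right) 102 = \left(69 - \left(\frac{15}{4} + \frac{3}{7}\right)\right) 102 = \left(69 - \frac{117}{28}\right) 102 = \frac{1815}{28} \cdot 102 = \frac{92565}{14}$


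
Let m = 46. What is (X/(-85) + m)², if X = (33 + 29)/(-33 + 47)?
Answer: 747420921/354025 ≈ 2111.2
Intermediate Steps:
X = 31/7 (X = 62/14 = 62*(1/14) = 31/7 ≈ 4.4286)
(X/(-85) + m)² = ((31/7)/(-85) + 46)² = ((31/7)*(-1/85) + 46)² = (-31/595 + 46)² = (27339/595)² = 747420921/354025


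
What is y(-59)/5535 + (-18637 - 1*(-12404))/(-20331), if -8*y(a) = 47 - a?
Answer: 5071151/16671420 ≈ 0.30418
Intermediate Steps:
y(a) = -47/8 + a/8 (y(a) = -(47 - a)/8 = -47/8 + a/8)
y(-59)/5535 + (-18637 - 1*(-12404))/(-20331) = (-47/8 + (⅛)*(-59))/5535 + (-18637 - 1*(-12404))/(-20331) = (-47/8 - 59/8)*(1/5535) + (-18637 + 12404)*(-1/20331) = -53/4*1/5535 - 6233*(-1/20331) = -53/22140 + 6233/20331 = 5071151/16671420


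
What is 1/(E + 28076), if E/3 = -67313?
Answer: -1/173863 ≈ -5.7517e-6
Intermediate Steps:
E = -201939 (E = 3*(-67313) = -201939)
1/(E + 28076) = 1/(-201939 + 28076) = 1/(-173863) = -1/173863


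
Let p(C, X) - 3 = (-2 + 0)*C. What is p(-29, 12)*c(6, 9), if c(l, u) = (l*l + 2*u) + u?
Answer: 3843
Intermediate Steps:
c(l, u) = l² + 3*u (c(l, u) = (l² + 2*u) + u = l² + 3*u)
p(C, X) = 3 - 2*C (p(C, X) = 3 + (-2 + 0)*C = 3 - 2*C)
p(-29, 12)*c(6, 9) = (3 - 2*(-29))*(6² + 3*9) = (3 + 58)*(36 + 27) = 61*63 = 3843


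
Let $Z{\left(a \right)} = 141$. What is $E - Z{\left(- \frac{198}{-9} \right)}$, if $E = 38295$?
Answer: $38154$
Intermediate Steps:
$E - Z{\left(- \frac{198}{-9} \right)} = 38295 - 141 = 38154$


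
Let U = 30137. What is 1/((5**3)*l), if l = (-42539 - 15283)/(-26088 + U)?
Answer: -4049/7227750 ≈ -0.00056020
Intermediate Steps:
l = -57822/4049 (l = (-42539 - 15283)/(-26088 + 30137) = -57822/4049 ≈ -14.281)
1/((5**3)*l) = 1/((5**3)*(-57822/4049)) = -4049/57822/125 = (1/125)*(-4049/57822) = -4049/7227750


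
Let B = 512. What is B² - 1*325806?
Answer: -63662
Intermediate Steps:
B² - 1*325806 = 512² - 1*325806 = 262144 - 325806 = -63662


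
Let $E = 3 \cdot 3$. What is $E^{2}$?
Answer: $81$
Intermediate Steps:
$E = 9$
$E^{2} = 9^{2} = 81$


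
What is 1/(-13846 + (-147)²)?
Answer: 1/7763 ≈ 0.00012882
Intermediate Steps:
1/(-13846 + (-147)²) = 1/(-13846 + 21609) = 1/7763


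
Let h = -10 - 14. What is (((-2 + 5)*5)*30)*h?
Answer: -10800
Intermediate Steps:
h = -24
(((-2 + 5)*5)*30)*h = (((-2 + 5)*5)*30)*(-24) = ((3*5)*30)*(-24) = (15*30)*(-24) = 450*(-24) = -10800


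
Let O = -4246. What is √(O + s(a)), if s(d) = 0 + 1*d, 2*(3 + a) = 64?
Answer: I*√4217 ≈ 64.938*I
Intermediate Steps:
a = 29 (a = -3 + (½)*64 = -3 + 32 = 29)
s(d) = d (s(d) = 0 + d = d)
√(O + s(a)) = √(-4246 + 29) = √(-4217) = I*√4217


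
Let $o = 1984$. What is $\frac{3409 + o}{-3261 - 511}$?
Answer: $- \frac{5393}{3772} \approx -1.4297$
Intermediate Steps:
$\frac{3409 + o}{-3261 - 511} = \frac{3409 + 1984}{-3261 - 511} = \frac{5393}{-3772} = 5393 \left(- \frac{1}{3772}\right) = - \frac{5393}{3772}$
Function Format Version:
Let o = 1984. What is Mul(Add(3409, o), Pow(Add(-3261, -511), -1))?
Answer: Rational(-5393, 3772) ≈ -1.4297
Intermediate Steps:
Mul(Add(3409, o), Pow(Add(-3261, -511), -1)) = Mul(Add(3409, 1984), Pow(Add(-3261, -511), -1)) = Mul(5393, Pow(-3772, -1)) = Mul(5393, Rational(-1, 3772)) = Rational(-5393, 3772)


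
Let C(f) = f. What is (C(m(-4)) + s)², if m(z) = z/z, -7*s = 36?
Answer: 841/49 ≈ 17.163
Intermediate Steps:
s = -36/7 (s = -⅐*36 = -36/7 ≈ -5.1429)
m(z) = 1
(C(m(-4)) + s)² = (1 - 36/7)² = (-29/7)² = 841/49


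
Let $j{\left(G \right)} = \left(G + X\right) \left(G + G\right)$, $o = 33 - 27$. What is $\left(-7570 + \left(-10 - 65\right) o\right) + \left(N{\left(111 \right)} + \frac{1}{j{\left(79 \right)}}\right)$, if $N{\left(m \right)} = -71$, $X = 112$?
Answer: $- \frac{244170197}{30178} \approx -8091.0$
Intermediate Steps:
$o = 6$
$j{\left(G \right)} = 2 G \left(112 + G\right)$ ($j{\left(G \right)} = \left(G + 112\right) \left(G + G\right) = \left(112 + G\right) 2 G = 2 G \left(112 + G\right)$)
$\left(-7570 + \left(-10 - 65\right) o\right) + \left(N{\left(111 \right)} + \frac{1}{j{\left(79 \right)}}\right) = \left(-7570 + \left(-10 - 65\right) 6\right) - \left(71 - \frac{1}{2 \cdot 79 \left(112 + 79\right)}\right) = \left(-7570 - 450\right) - \left(71 - \frac{1}{2 \cdot 79 \cdot 191}\right) = \left(-7570 - 450\right) - \left(71 - \frac{1}{30178}\right) = -8020 + \left(-71 + \frac{1}{30178}\right) = -8020 - \frac{2142637}{30178} = - \frac{244170197}{30178}$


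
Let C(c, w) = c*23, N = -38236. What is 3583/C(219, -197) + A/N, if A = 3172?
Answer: 30255556/48148683 ≈ 0.62838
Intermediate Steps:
C(c, w) = 23*c
3583/C(219, -197) + A/N = 3583/((23*219)) + 3172/(-38236) = 3583/5037 + 3172*(-1/38236) = 3583*(1/5037) - 793/9559 = 3583/5037 - 793/9559 = 30255556/48148683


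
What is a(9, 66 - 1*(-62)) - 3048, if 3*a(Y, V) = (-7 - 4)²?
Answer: -9023/3 ≈ -3007.7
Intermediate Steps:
a(Y, V) = 121/3 (a(Y, V) = (-7 - 4)²/3 = (⅓)*(-11)² = (⅓)*121 = 121/3)
a(9, 66 - 1*(-62)) - 3048 = 121/3 - 3048 = -9023/3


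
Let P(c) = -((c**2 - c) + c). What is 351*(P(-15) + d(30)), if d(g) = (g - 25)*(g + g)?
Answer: 26325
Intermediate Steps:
P(c) = -c**2
d(g) = 2*g*(-25 + g) (d(g) = (-25 + g)*(2*g) = 2*g*(-25 + g))
351*(P(-15) + d(30)) = 351*(-1*(-15)**2 + 2*30*(-25 + 30)) = 351*(-1*225 + 2*30*5) = 351*(-225 + 300) = 351*75 = 26325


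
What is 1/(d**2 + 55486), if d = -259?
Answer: 1/122567 ≈ 8.1588e-6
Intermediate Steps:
1/(d**2 + 55486) = 1/((-259)**2 + 55486) = 1/(67081 + 55486) = 1/122567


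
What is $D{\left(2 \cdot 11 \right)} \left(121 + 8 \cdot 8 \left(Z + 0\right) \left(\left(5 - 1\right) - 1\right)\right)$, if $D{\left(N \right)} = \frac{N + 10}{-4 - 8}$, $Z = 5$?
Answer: $- \frac{8648}{3} \approx -2882.7$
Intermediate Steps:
$D{\left(N \right)} = - \frac{5}{6} - \frac{N}{12}$ ($D{\left(N \right)} = \frac{10 + N}{-12} = \left(10 + N\right) \left(- \frac{1}{12}\right) = - \frac{5}{6} - \frac{N}{12}$)
$D{\left(2 \cdot 11 \right)} \left(121 + 8 \cdot 8 \left(Z + 0\right) \left(\left(5 - 1\right) - 1\right)\right) = \left(- \frac{5}{6} - \frac{2 \cdot 11}{12}\right) \left(121 + 8 \cdot 8 \left(5 + 0\right) \left(\left(5 - 1\right) - 1\right)\right) = \left(- \frac{5}{6} - \frac{11}{6}\right) \left(121 + 64 \cdot 5 \left(\left(5 - 1\right) - 1\right)\right) = \left(- \frac{5}{6} - \frac{11}{6}\right) \left(121 + 64 \cdot 5 \left(4 - 1\right)\right) = - \frac{8 \left(121 + 64 \cdot 5 \cdot 3\right)}{3} = - \frac{8 \left(121 + 64 \cdot 15\right)}{3} = - \frac{8 \left(121 + 960\right)}{3} = \left(- \frac{8}{3}\right) 1081 = - \frac{8648}{3}$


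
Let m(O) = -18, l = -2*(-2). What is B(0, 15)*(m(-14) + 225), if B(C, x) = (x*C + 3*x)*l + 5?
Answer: 38295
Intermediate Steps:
l = 4
B(C, x) = 5 + 12*x + 4*C*x (B(C, x) = (x*C + 3*x)*4 + 5 = (C*x + 3*x)*4 + 5 = (3*x + C*x)*4 + 5 = (12*x + 4*C*x) + 5 = 5 + 12*x + 4*C*x)
B(0, 15)*(m(-14) + 225) = (5 + 12*15 + 4*0*15)*(-18 + 225) = (5 + 180 + 0)*207 = 185*207 = 38295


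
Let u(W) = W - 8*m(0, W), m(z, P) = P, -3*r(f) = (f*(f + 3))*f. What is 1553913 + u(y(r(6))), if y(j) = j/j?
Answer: 1553906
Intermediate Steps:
r(f) = -f²*(3 + f)/3 (r(f) = -f*(f + 3)*f/3 = -f*(3 + f)*f/3 = -f²*(3 + f)/3)
y(j) = 1
u(W) = -7*W (u(W) = W - 8*W = -7*W)
1553913 + u(y(r(6))) = 1553913 - 7*1 = 1553913 - 7 = 1553906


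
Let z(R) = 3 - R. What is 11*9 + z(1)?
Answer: 101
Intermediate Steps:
11*9 + z(1) = 11*9 + (3 - 1*1) = 99 + (3 - 1) = 99 + 2 = 101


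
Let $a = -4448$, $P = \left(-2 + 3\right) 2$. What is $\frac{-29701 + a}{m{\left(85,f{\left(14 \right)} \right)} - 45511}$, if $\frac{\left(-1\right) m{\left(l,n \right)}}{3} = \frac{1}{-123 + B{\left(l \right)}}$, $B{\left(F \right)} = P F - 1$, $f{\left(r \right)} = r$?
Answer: $\frac{1570854}{2093509} \approx 0.75035$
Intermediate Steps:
$P = 2$ ($P = 1 \cdot 2 = 2$)
$B{\left(F \right)} = -1 + 2 F$ ($B{\left(F \right)} = 2 F - 1 = -1 + 2 F$)
$m{\left(l,n \right)} = - \frac{3}{-124 + 2 l}$ ($m{\left(l,n \right)} = - \frac{3}{-123 + \left(-1 + 2 l\right)} = - \frac{3}{-124 + 2 l}$)
$\frac{-29701 + a}{m{\left(85,f{\left(14 \right)} \right)} - 45511} = \frac{-29701 - 4448}{- \frac{3}{-124 + 2 \cdot 85} - 45511} = - \frac{34149}{- \frac{3}{-124 + 170} - 45511} = - \frac{34149}{- \frac{3}{46} - 45511} = - \frac{34149}{- \frac{2093509}{46}} = \left(-34149\right) \left(- \frac{46}{2093509}\right) = \frac{1570854}{2093509}$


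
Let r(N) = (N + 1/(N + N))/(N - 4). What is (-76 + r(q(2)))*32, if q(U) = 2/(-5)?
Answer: -2420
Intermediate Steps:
q(U) = -⅖ (q(U) = 2*(-⅕) = -⅖)
r(N) = (N + 1/(2*N))/(-4 + N)
(-76 + r(q(2)))*32 = (-76 + (½ + (-⅖)²)/((-⅖)*(-4 - ⅖)))*32 = (-76 - 5*(½ + 4/25)/(2*(-22/5)))*32 = (-76 - 5/2*(-5/22)*33/50)*32 = (-76 + 3/8)*32 = -605/8*32 = -2420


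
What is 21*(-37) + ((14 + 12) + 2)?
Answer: -749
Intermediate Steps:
21*(-37) + ((14 + 12) + 2) = -777 + (26 + 2) = -777 + 28 = -749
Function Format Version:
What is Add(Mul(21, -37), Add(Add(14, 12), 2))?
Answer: -749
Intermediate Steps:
Add(Mul(21, -37), Add(Add(14, 12), 2)) = Add(-777, Add(26, 2)) = Add(-777, 28) = -749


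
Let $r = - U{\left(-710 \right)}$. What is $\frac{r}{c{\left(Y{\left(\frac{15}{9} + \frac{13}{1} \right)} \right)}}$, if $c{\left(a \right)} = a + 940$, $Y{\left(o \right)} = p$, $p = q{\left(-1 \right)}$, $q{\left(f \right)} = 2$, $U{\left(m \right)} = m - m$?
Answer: $0$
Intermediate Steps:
$U{\left(m \right)} = 0$
$p = 2$
$Y{\left(o \right)} = 2$
$r = 0$ ($r = \left(-1\right) 0 = 0$)
$c{\left(a \right)} = 940 + a$
$\frac{r}{c{\left(Y{\left(\frac{15}{9} + \frac{13}{1} \right)} \right)}} = \frac{0}{940 + 2} = \frac{0}{942} = 0 \cdot \frac{1}{942} = 0$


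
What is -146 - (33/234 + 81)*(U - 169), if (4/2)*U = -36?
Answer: 1172135/78 ≈ 15027.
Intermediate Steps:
U = -18 (U = (½)*(-36) = -18)
-146 - (33/234 + 81)*(U - 169) = -146 - (33/234 + 81)*(-18 - 169) = -146 - (33*(1/234) + 81)*(-187) = -146 - (11/78 + 81)*(-187) = -146 - 6329*(-187)/78 = -146 - 1*(-1183523/78) = -146 + 1183523/78 = 1172135/78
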